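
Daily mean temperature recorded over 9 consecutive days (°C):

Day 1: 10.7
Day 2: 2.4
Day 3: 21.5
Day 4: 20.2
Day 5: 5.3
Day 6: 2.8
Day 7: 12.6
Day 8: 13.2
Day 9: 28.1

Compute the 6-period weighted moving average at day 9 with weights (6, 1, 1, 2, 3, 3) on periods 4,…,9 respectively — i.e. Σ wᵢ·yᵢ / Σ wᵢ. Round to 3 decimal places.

Weighted sum: 6·20.2 + 1·5.3 + 1·2.8 + 2·12.6 + 3·13.2 + 3·28.1 = 121.2 + 5.3 + 2.8 + 25.2 + 39.6 + 84.3 = 278.4
Weight total: 6 + 1 + 1 + 2 + 3 + 3 = 16
WMA = 278.4 / 16 = 17.400

17.400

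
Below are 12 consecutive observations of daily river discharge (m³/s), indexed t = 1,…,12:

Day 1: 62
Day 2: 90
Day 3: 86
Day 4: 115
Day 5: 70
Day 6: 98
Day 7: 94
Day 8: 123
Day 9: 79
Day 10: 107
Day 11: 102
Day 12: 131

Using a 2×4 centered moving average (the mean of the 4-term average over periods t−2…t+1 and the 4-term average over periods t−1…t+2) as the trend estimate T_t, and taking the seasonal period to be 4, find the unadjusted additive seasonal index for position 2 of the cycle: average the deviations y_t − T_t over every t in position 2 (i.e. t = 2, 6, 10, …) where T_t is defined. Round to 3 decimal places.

Season position 2 occurs at t = 6, 10 (where T_t is defined).
t=6: T_6 = 95.25000; y_6 − T_6 = 98 − 95.25000 = 2.75000
t=10: T_10 = 103.75000; y_10 − T_10 = 107 − 103.75000 = 3.25000
Mean deviation: (2.75000 + 3.25000) / 2 = 3.000

3.000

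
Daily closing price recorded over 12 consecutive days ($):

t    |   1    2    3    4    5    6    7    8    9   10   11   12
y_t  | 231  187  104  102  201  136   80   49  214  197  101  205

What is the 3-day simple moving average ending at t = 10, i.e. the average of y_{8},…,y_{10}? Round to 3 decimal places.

153.333

Sum of periods 8–10: 49 + 214 + 197 = 460
Divide by 3: 460 / 3 = 153.333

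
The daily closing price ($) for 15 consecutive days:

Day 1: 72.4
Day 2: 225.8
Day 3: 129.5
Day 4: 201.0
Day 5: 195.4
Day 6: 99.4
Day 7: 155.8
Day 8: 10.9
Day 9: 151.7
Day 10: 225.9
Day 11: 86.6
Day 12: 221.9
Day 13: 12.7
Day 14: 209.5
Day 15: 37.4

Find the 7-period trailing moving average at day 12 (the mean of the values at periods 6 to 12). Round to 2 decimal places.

136.03

Sum of periods 6–12: 99.4 + 155.8 + 10.9 + 151.7 + 225.9 + 86.6 + 221.9 = 952.2
Divide by 7: 952.2 / 7 = 136.03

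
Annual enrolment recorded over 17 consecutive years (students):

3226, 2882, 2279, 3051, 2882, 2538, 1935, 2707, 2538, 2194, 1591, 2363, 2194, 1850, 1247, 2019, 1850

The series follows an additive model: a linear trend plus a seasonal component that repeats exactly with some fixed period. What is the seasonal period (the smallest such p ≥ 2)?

4

First differences y_{t+1} − y_t: -344, -603, 772, -169, -344, -603, 772, -169, -344, -603, …
The difference pattern repeats every 4 terms and not for any smaller step, so p = 4.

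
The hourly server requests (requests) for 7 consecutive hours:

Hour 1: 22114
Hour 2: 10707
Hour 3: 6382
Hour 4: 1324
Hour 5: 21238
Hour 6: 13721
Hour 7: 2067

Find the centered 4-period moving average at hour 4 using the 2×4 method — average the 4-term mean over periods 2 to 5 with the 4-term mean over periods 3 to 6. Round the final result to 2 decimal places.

Sum over 2–5: 10707 + 6382 + 1324 + 21238 = 39651
Sum over 3–6: 6382 + 1324 + 21238 + 13721 = 42665
CMA at t=4 = (39651 + 42665) / (2·4) = 82316 / 8 = 10289.50

10289.50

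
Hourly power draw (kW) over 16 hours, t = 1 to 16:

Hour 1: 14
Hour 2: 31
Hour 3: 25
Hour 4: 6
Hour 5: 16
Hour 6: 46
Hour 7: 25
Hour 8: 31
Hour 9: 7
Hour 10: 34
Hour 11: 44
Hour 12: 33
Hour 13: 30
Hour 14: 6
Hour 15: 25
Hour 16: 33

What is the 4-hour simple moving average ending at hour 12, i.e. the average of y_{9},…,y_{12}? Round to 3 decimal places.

Sum of periods 9–12: 7 + 34 + 44 + 33 = 118
Divide by 4: 118 / 4 = 29.500

29.500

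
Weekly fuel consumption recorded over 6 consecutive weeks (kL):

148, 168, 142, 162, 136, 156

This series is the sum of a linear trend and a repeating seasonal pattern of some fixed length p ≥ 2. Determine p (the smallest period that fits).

2

First differences y_{t+1} − y_t: 20, -26, 20, -26, 20, …
The difference pattern repeats every 2 terms and not for any smaller step, so p = 2.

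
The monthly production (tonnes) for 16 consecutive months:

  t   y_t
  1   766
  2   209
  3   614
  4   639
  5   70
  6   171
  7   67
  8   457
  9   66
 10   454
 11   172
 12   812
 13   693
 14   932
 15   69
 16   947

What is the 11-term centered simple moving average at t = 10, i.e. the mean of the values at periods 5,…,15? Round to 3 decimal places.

Sum of periods 5–15: 70 + 171 + 67 + 457 + 66 + 454 + 172 + 812 + 693 + 932 + 69 = 3963
Divide by 11: 3963 / 11 = 360.273

360.273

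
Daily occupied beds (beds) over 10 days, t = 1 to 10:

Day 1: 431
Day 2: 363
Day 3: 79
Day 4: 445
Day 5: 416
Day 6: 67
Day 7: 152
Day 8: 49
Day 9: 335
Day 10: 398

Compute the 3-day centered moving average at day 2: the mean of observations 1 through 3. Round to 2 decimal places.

Sum of periods 1–3: 431 + 363 + 79 = 873
Divide by 3: 873 / 3 = 291.00

291.00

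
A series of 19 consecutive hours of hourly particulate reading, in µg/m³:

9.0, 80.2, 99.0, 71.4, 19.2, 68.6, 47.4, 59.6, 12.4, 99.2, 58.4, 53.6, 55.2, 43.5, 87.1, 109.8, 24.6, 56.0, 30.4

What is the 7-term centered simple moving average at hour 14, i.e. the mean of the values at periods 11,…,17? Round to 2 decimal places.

Sum of periods 11–17: 58.4 + 53.6 + 55.2 + 43.5 + 87.1 + 109.8 + 24.6 = 432.2
Divide by 7: 432.2 / 7 = 61.74

61.74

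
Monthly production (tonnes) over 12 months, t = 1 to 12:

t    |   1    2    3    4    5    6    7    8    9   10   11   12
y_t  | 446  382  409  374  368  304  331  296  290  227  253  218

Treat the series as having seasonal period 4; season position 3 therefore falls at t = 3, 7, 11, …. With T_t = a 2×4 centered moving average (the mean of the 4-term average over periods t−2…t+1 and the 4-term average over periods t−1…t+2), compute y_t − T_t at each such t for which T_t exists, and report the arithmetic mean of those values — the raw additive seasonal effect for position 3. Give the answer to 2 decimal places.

Season position 3 occurs at t = 3, 7 (where T_t is defined).
t=3: T_3 = 393.0000; y_3 − T_3 = 409 − 393.0000 = 16.0000
t=7: T_7 = 315.0000; y_7 − T_7 = 331 − 315.0000 = 16.0000
Mean deviation: (16.0000 + 16.0000) / 2 = 16.00

16.00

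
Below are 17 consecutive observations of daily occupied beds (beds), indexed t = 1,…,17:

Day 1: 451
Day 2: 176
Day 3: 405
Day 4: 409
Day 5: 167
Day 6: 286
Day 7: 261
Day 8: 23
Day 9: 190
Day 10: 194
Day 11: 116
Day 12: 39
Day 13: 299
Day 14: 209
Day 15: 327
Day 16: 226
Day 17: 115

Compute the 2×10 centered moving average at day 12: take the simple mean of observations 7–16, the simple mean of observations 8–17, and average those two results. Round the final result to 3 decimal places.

Sum over 7–16: 261 + 23 + 190 + 194 + 116 + 39 + 299 + 209 + 327 + 226 = 1884
Sum over 8–17: 23 + 190 + 194 + 116 + 39 + 299 + 209 + 327 + 226 + 115 = 1738
CMA at t=12 = (1884 + 1738) / (2·10) = 3622 / 20 = 181.100

181.100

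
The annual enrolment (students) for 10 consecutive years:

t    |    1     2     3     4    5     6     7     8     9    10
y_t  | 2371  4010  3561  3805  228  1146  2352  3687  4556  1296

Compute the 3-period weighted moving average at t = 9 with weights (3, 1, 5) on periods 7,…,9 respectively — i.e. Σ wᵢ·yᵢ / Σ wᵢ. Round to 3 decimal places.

Weighted sum: 3·2352 + 1·3687 + 5·4556 = 7056 + 3687 + 22780 = 33523
Weight total: 3 + 1 + 5 = 9
WMA = 33523 / 9 = 3724.778

3724.778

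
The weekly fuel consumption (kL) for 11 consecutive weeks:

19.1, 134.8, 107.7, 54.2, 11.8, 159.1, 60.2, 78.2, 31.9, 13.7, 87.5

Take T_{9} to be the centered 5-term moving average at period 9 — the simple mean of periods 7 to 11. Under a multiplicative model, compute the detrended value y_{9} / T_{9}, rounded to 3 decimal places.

Trend T_9 = (60.2 + 78.2 + 31.9 + 13.7 + 87.5) / 5 = 271.5/5 = 54.30000
Ratio to trend: 31.9 / 54.30000 = 0.587

0.587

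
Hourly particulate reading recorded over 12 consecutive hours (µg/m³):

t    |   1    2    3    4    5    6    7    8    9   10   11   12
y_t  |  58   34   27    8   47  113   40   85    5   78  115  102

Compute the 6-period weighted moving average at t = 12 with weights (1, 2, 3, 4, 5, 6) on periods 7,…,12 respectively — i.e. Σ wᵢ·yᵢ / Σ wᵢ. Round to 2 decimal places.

Weighted sum: 1·40 + 2·85 + 3·5 + 4·78 + 5·115 + 6·102 = 40 + 170 + 15 + 312 + 575 + 612 = 1724
Weight total: 1 + 2 + 3 + 4 + 5 + 6 = 21
WMA = 1724 / 21 = 82.10

82.10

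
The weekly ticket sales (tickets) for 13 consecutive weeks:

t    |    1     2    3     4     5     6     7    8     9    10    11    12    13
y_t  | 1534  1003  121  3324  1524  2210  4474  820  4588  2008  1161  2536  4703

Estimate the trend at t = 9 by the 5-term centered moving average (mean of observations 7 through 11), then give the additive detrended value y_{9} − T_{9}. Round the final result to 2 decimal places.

Trend T_9 = (4474 + 820 + 4588 + 2008 + 1161) / 5 = 13051/5 = 2610.2000
Detrended value: 4588 − 2610.2000 = 1977.80

1977.80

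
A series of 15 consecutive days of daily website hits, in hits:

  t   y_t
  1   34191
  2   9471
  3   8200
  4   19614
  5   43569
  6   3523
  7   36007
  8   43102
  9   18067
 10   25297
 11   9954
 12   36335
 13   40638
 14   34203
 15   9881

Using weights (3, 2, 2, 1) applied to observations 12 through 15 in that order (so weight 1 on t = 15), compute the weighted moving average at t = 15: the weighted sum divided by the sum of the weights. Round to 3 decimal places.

33571.000

Weighted sum: 3·36335 + 2·40638 + 2·34203 + 1·9881 = 109005 + 81276 + 68406 + 9881 = 268568
Weight total: 3 + 2 + 2 + 1 = 8
WMA = 268568 / 8 = 33571.000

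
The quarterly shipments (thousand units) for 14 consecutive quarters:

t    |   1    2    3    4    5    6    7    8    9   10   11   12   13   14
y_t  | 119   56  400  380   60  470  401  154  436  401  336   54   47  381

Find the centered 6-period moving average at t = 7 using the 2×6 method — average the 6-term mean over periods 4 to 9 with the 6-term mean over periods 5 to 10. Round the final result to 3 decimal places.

318.583

Sum over 4–9: 380 + 60 + 470 + 401 + 154 + 436 = 1901
Sum over 5–10: 60 + 470 + 401 + 154 + 436 + 401 = 1922
CMA at t=7 = (1901 + 1922) / (2·6) = 3823 / 12 = 318.583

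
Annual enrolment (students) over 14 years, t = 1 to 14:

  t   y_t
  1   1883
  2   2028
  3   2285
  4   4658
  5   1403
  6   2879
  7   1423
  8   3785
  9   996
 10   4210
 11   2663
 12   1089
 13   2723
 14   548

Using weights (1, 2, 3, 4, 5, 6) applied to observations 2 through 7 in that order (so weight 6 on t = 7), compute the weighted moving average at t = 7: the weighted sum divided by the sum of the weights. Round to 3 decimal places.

2338.905

Weighted sum: 1·2028 + 2·2285 + 3·4658 + 4·1403 + 5·2879 + 6·1423 = 2028 + 4570 + 13974 + 5612 + 14395 + 8538 = 49117
Weight total: 1 + 2 + 3 + 4 + 5 + 6 = 21
WMA = 49117 / 21 = 2338.905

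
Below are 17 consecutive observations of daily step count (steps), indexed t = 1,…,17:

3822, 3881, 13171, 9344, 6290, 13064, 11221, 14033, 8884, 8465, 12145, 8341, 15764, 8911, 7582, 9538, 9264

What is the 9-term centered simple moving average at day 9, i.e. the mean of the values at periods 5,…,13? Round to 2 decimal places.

Sum of periods 5–13: 6290 + 13064 + 11221 + 14033 + 8884 + 8465 + 12145 + 8341 + 15764 = 98207
Divide by 9: 98207 / 9 = 10911.89

10911.89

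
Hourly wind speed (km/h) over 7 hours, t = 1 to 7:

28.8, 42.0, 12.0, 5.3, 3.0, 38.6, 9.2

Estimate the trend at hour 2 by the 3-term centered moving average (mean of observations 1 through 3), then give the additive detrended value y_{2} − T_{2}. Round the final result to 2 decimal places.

Trend T_2 = (28.8 + 42.0 + 12.0) / 3 = 82.8/3 = 27.6000
Detrended value: 42.0 − 27.6000 = 14.40

14.40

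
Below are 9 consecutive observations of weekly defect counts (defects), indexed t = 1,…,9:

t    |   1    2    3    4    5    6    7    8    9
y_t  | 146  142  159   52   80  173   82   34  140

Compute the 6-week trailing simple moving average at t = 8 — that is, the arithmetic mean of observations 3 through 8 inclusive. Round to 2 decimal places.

Sum of periods 3–8: 159 + 52 + 80 + 173 + 82 + 34 = 580
Divide by 6: 580 / 6 = 96.67

96.67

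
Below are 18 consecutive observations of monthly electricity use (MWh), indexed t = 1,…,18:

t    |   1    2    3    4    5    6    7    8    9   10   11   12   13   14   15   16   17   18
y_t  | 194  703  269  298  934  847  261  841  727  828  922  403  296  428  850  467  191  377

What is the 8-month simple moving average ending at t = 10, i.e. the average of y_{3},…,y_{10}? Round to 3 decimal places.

Sum of periods 3–10: 269 + 298 + 934 + 847 + 261 + 841 + 727 + 828 = 5005
Divide by 8: 5005 / 8 = 625.625

625.625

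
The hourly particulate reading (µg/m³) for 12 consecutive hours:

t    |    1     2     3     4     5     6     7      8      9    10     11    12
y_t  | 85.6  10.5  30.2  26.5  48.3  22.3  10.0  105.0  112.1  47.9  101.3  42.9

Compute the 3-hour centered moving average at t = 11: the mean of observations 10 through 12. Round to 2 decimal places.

Sum of periods 10–12: 47.9 + 101.3 + 42.9 = 192.1
Divide by 3: 192.1 / 3 = 64.03

64.03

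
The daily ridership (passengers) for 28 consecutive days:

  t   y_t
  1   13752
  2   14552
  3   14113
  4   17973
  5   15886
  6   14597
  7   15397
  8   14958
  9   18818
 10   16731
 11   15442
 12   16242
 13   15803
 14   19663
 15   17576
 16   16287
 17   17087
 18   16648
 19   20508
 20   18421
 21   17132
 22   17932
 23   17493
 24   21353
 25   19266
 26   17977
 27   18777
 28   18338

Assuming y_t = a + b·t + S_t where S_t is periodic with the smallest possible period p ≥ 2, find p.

First differences y_{t+1} − y_t: 800, -439, 3860, -2087, -1289, 800, -439, 3860, -2087, -1289, 800, -439, …
The difference pattern repeats every 5 terms and not for any smaller step, so p = 5.

5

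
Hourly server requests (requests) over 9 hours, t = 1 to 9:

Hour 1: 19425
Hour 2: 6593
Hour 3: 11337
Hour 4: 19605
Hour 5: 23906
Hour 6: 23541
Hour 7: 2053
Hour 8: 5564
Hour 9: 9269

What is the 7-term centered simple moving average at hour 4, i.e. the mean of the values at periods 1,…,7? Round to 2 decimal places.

15208.57

Sum of periods 1–7: 19425 + 6593 + 11337 + 19605 + 23906 + 23541 + 2053 = 106460
Divide by 7: 106460 / 7 = 15208.57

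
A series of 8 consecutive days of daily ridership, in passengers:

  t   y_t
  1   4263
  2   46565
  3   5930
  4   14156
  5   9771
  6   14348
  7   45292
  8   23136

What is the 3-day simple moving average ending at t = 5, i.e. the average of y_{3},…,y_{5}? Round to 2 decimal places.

Sum of periods 3–5: 5930 + 14156 + 9771 = 29857
Divide by 3: 29857 / 3 = 9952.33

9952.33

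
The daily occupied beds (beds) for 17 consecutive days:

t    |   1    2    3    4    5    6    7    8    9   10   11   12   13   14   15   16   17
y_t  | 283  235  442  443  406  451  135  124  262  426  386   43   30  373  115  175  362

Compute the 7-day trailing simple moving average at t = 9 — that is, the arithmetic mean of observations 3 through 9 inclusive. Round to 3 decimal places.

323.286

Sum of periods 3–9: 442 + 443 + 406 + 451 + 135 + 124 + 262 = 2263
Divide by 7: 2263 / 7 = 323.286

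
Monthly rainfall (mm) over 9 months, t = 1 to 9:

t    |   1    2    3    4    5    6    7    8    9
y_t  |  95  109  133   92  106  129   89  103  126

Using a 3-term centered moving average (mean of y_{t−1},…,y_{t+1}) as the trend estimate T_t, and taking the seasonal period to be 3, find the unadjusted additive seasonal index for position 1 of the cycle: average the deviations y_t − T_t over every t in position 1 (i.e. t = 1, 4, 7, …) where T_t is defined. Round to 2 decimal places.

Season position 1 occurs at t = 4, 7 (where T_t is defined).
t=4: T_4 = 110.3333; y_4 − T_4 = 92 − 110.3333 = -18.3333
t=7: T_7 = 107.0000; y_7 − T_7 = 89 − 107.0000 = -18.0000
Mean deviation: (-18.3333 + -18.0000) / 2 = -18.17

-18.17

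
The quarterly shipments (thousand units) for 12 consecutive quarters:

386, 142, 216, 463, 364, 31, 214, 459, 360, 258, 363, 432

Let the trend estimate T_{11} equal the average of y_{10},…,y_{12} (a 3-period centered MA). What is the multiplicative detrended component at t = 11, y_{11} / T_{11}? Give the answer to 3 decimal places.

1.034

Trend T_11 = (258 + 363 + 432) / 3 = 1053/3 = 351.00000
Ratio to trend: 363 / 351.00000 = 1.034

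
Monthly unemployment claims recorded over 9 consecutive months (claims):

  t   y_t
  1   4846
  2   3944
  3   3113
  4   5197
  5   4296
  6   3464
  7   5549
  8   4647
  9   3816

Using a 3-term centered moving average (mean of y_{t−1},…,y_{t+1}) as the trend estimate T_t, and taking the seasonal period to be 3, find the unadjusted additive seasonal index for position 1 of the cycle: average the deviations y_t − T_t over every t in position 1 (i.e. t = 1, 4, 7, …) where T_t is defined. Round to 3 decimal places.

Season position 1 occurs at t = 4, 7 (where T_t is defined).
t=4: T_4 = 4202.00000; y_4 − T_4 = 5197 − 4202.00000 = 995.00000
t=7: T_7 = 4553.33333; y_7 − T_7 = 5549 − 4553.33333 = 995.66667
Mean deviation: (995.00000 + 995.66667) / 2 = 995.333

995.333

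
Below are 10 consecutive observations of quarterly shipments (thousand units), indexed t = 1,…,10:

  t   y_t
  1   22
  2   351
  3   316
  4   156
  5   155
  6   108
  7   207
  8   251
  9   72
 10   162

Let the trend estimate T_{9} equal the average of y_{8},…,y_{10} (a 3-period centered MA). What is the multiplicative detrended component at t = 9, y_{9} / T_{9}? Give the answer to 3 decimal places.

0.445

Trend T_9 = (251 + 72 + 162) / 3 = 485/3 = 161.66667
Ratio to trend: 72 / 161.66667 = 0.445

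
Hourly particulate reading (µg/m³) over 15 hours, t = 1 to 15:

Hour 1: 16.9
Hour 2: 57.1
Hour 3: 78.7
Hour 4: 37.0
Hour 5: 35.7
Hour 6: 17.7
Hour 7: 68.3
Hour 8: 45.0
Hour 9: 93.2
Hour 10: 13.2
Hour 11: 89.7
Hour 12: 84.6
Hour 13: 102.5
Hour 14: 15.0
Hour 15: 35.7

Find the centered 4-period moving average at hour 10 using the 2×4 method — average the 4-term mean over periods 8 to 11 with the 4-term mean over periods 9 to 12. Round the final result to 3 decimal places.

65.225

Sum over 8–11: 45.0 + 93.2 + 13.2 + 89.7 = 241.1
Sum over 9–12: 93.2 + 13.2 + 89.7 + 84.6 = 280.7
CMA at t=10 = (241.1 + 280.7) / (2·4) = 521.8 / 8 = 65.225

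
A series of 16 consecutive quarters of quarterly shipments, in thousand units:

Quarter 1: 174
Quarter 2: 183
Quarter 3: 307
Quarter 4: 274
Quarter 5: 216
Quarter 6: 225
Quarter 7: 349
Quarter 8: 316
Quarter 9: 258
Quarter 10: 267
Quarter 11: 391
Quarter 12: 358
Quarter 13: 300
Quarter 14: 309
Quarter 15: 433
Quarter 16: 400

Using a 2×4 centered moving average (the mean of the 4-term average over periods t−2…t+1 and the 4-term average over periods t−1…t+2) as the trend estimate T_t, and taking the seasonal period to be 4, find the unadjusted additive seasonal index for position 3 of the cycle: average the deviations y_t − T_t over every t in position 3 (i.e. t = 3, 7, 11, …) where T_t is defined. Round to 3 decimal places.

Season position 3 occurs at t = 3, 7, 11 (where T_t is defined).
t=3: T_3 = 239.75000; y_3 − T_3 = 307 − 239.75000 = 67.25000
t=7: T_7 = 281.75000; y_7 − T_7 = 349 − 281.75000 = 67.25000
t=11: T_11 = 323.75000; y_11 − T_11 = 391 − 323.75000 = 67.25000
Mean deviation: (67.25000 + 67.25000 + 67.25000) / 3 = 67.250

67.250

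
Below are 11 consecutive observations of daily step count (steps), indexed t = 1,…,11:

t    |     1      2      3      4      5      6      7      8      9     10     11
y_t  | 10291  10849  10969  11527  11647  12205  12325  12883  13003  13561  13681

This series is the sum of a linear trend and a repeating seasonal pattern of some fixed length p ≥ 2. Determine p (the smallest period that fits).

First differences y_{t+1} − y_t: 558, 120, 558, 120, 558, 120, …
The difference pattern repeats every 2 terms and not for any smaller step, so p = 2.

2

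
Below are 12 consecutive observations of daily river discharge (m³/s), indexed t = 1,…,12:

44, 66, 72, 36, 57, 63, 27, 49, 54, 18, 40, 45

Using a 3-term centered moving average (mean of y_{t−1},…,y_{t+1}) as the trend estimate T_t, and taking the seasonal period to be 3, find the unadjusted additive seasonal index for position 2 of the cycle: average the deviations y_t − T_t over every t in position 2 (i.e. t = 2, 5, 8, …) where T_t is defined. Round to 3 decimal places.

Season position 2 occurs at t = 2, 5, 8, 11 (where T_t is defined).
t=2: T_2 = 60.66667; y_2 − T_2 = 66 − 60.66667 = 5.33333
t=5: T_5 = 52.00000; y_5 − T_5 = 57 − 52.00000 = 5.00000
t=8: T_8 = 43.33333; y_8 − T_8 = 49 − 43.33333 = 5.66667
t=11: T_11 = 34.33333; y_11 − T_11 = 40 − 34.33333 = 5.66667
Mean deviation: (5.33333 + 5.00000 + 5.66667 + 5.66667) / 4 = 5.417

5.417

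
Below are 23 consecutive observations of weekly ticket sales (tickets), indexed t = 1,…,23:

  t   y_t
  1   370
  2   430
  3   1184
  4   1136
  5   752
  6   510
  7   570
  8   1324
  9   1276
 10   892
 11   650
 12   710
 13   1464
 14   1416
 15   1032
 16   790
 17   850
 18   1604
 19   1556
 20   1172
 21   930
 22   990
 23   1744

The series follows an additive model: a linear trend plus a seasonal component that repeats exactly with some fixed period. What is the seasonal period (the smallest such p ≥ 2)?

First differences y_{t+1} − y_t: 60, 754, -48, -384, -242, 60, 754, -48, -384, -242, 60, 754, …
The difference pattern repeats every 5 terms and not for any smaller step, so p = 5.

5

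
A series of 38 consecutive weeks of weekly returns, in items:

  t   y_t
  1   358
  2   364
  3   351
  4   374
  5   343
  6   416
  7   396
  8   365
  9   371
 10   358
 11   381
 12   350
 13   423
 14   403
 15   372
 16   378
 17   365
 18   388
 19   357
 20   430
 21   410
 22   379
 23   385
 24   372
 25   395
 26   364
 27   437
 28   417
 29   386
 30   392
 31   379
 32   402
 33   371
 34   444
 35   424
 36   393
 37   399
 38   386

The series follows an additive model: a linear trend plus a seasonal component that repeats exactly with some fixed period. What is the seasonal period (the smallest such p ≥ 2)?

7

First differences y_{t+1} − y_t: 6, -13, 23, -31, 73, -20, -31, 6, -13, 23, -31, 73, -20, -31, 6, -13, …
The difference pattern repeats every 7 terms and not for any smaller step, so p = 7.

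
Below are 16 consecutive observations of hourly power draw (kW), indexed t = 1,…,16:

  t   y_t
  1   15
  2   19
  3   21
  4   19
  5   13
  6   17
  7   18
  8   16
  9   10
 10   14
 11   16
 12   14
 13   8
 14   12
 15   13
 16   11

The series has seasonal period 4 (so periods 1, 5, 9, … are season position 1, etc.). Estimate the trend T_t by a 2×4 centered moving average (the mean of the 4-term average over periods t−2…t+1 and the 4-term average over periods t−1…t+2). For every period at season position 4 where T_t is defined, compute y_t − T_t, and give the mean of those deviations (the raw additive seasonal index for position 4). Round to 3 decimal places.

Season position 4 occurs at t = 4, 8, 12 (where T_t is defined).
t=4: T_4 = 17.75000; y_4 − T_4 = 19 − 17.75000 = 1.25000
t=8: T_8 = 14.87500; y_8 − T_8 = 16 − 14.87500 = 1.12500
t=12: T_12 = 12.75000; y_12 − T_12 = 14 − 12.75000 = 1.25000
Mean deviation: (1.25000 + 1.12500 + 1.25000) / 3 = 1.208

1.208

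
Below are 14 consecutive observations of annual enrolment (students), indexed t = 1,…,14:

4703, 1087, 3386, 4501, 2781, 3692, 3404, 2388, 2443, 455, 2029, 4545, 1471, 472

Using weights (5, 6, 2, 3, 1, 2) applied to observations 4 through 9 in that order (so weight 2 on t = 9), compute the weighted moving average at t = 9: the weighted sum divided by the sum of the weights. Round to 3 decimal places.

3371.632

Weighted sum: 5·4501 + 6·2781 + 2·3692 + 3·3404 + 1·2388 + 2·2443 = 22505 + 16686 + 7384 + 10212 + 2388 + 4886 = 64061
Weight total: 5 + 6 + 2 + 3 + 1 + 2 = 19
WMA = 64061 / 19 = 3371.632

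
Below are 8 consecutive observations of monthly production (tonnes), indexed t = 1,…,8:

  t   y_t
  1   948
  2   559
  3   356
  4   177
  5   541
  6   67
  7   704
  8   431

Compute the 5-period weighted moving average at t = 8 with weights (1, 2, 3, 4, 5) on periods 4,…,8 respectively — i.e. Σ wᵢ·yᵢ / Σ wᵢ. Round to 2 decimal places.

428.73

Weighted sum: 1·177 + 2·541 + 3·67 + 4·704 + 5·431 = 177 + 1082 + 201 + 2816 + 2155 = 6431
Weight total: 1 + 2 + 3 + 4 + 5 = 15
WMA = 6431 / 15 = 428.73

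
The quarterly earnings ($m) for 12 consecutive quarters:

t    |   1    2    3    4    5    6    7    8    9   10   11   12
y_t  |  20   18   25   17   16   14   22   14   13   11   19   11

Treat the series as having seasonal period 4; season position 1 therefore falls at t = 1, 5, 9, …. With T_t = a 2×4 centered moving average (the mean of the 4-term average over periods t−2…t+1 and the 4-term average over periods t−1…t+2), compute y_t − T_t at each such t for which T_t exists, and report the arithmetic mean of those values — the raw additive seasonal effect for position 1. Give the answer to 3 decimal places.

Season position 1 occurs at t = 5, 9 (where T_t is defined).
t=5: T_5 = 17.62500; y_5 − T_5 = 16 − 17.62500 = -1.62500
t=9: T_9 = 14.62500; y_9 − T_9 = 13 − 14.62500 = -1.62500
Mean deviation: (-1.62500 + -1.62500) / 2 = -1.625

-1.625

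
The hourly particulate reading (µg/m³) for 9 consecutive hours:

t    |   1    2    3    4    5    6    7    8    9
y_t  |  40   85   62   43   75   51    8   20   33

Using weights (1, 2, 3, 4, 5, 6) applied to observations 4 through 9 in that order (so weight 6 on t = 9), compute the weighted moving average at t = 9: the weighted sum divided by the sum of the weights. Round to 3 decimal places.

32.190

Weighted sum: 1·43 + 2·75 + 3·51 + 4·8 + 5·20 + 6·33 = 43 + 150 + 153 + 32 + 100 + 198 = 676
Weight total: 1 + 2 + 3 + 4 + 5 + 6 = 21
WMA = 676 / 21 = 32.190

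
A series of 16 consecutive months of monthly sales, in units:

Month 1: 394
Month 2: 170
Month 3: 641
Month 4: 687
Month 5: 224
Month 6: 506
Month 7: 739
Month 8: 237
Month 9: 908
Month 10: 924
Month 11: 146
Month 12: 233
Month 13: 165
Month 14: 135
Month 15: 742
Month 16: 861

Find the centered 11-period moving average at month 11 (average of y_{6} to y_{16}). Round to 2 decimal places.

508.73

Sum of periods 6–16: 506 + 739 + 237 + 908 + 924 + 146 + 233 + 165 + 135 + 742 + 861 = 5596
Divide by 11: 5596 / 11 = 508.73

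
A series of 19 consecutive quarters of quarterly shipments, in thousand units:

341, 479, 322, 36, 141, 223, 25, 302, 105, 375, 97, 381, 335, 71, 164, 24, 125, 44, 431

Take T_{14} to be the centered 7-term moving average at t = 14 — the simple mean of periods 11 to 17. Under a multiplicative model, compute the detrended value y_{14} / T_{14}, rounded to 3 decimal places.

0.415

Trend T_14 = (97 + 381 + 335 + 71 + 164 + 24 + 125) / 7 = 1197/7 = 171.00000
Ratio to trend: 71 / 171.00000 = 0.415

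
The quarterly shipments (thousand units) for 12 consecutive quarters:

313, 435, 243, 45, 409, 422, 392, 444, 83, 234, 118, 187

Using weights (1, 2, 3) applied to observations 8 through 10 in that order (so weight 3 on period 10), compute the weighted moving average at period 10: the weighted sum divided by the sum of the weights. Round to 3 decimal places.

Weighted sum: 1·444 + 2·83 + 3·234 = 444 + 166 + 702 = 1312
Weight total: 1 + 2 + 3 = 6
WMA = 1312 / 6 = 218.667

218.667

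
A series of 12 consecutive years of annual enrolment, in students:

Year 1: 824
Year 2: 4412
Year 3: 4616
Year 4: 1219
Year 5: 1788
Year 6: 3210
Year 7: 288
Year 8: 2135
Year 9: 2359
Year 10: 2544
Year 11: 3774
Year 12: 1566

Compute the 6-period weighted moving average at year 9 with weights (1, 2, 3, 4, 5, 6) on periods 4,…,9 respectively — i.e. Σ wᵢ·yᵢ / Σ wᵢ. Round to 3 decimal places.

1924.095

Weighted sum: 1·1219 + 2·1788 + 3·3210 + 4·288 + 5·2135 + 6·2359 = 1219 + 3576 + 9630 + 1152 + 10675 + 14154 = 40406
Weight total: 1 + 2 + 3 + 4 + 5 + 6 = 21
WMA = 40406 / 21 = 1924.095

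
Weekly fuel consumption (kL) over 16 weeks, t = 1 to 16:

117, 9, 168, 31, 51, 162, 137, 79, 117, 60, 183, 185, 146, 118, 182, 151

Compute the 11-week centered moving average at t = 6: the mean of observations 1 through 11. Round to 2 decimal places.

Sum of periods 1–11: 117 + 9 + 168 + 31 + 51 + 162 + 137 + 79 + 117 + 60 + 183 = 1114
Divide by 11: 1114 / 11 = 101.27

101.27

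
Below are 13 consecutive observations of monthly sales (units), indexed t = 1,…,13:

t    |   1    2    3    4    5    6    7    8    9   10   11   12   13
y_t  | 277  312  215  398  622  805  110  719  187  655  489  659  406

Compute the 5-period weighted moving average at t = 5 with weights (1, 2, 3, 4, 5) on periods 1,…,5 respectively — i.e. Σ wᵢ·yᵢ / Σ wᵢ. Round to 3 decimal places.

Weighted sum: 1·277 + 2·312 + 3·215 + 4·398 + 5·622 = 277 + 624 + 645 + 1592 + 3110 = 6248
Weight total: 1 + 2 + 3 + 4 + 5 = 15
WMA = 6248 / 15 = 416.533

416.533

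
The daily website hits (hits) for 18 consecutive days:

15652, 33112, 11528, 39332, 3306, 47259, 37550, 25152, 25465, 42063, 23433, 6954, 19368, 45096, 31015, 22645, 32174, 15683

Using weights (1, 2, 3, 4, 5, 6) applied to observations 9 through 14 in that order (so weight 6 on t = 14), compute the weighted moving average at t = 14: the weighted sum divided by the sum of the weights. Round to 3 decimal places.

Weighted sum: 1·25465 + 2·42063 + 3·23433 + 4·6954 + 5·19368 + 6·45096 = 25465 + 84126 + 70299 + 27816 + 96840 + 270576 = 575122
Weight total: 1 + 2 + 3 + 4 + 5 + 6 = 21
WMA = 575122 / 21 = 27386.762

27386.762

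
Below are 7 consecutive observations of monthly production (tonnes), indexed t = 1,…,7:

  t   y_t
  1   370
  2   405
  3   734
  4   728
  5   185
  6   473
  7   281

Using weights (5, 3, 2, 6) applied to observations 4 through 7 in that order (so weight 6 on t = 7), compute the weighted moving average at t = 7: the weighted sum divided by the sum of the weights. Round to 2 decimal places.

Weighted sum: 5·728 + 3·185 + 2·473 + 6·281 = 3640 + 555 + 946 + 1686 = 6827
Weight total: 5 + 3 + 2 + 6 = 16
WMA = 6827 / 16 = 426.69

426.69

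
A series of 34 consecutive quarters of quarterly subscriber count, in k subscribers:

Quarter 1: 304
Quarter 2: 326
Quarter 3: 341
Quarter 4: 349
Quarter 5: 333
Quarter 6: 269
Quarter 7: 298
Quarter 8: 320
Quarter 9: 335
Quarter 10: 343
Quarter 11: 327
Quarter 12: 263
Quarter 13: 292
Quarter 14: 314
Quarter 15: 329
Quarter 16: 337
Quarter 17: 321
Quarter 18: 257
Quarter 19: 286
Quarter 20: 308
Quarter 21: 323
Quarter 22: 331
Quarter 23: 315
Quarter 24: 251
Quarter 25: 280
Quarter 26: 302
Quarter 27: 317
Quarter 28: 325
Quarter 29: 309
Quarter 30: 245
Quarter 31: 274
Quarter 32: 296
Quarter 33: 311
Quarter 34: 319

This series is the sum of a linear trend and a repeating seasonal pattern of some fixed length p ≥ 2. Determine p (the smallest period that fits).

First differences y_{t+1} − y_t: 22, 15, 8, -16, -64, 29, 22, 15, 8, -16, -64, 29, 22, 15, …
The difference pattern repeats every 6 terms and not for any smaller step, so p = 6.

6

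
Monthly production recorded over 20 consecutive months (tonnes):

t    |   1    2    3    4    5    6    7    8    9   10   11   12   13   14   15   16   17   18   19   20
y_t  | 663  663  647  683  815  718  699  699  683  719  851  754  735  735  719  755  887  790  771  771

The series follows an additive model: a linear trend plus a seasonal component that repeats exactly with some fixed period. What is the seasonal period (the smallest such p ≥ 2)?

6

First differences y_{t+1} − y_t: 0, -16, 36, 132, -97, -19, 0, -16, 36, 132, -97, -19, 0, -16, …
The difference pattern repeats every 6 terms and not for any smaller step, so p = 6.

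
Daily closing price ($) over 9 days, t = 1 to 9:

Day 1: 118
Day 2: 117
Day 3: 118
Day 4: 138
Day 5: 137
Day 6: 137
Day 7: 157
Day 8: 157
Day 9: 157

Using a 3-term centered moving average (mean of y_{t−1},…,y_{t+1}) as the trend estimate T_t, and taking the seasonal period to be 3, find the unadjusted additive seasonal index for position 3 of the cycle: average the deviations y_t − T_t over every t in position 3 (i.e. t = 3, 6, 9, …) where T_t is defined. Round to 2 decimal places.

Season position 3 occurs at t = 3, 6 (where T_t is defined).
t=3: T_3 = 124.3333; y_3 − T_3 = 118 − 124.3333 = -6.3333
t=6: T_6 = 143.6667; y_6 − T_6 = 137 − 143.6667 = -6.6667
Mean deviation: (-6.3333 + -6.6667) / 2 = -6.50

-6.50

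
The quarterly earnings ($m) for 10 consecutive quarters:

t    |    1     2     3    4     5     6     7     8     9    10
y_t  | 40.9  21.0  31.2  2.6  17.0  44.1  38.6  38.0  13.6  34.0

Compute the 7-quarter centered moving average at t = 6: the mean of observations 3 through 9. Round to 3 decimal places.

Sum of periods 3–9: 31.2 + 2.6 + 17.0 + 44.1 + 38.6 + 38.0 + 13.6 = 185.1
Divide by 7: 185.1 / 7 = 26.443

26.443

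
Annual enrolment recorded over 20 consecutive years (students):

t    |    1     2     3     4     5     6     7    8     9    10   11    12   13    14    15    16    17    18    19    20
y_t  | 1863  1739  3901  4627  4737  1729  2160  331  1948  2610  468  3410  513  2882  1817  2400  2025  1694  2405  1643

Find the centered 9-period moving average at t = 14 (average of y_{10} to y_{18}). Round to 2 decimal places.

1979.89

Sum of periods 10–18: 2610 + 468 + 3410 + 513 + 2882 + 1817 + 2400 + 2025 + 1694 = 17819
Divide by 9: 17819 / 9 = 1979.89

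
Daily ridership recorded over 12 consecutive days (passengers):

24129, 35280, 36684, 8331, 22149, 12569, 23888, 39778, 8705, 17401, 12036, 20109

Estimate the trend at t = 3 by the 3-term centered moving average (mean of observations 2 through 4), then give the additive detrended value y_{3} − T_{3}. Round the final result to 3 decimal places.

9919.000

Trend T_3 = (35280 + 36684 + 8331) / 3 = 80295/3 = 26765.00000
Detrended value: 36684 − 26765.00000 = 9919.000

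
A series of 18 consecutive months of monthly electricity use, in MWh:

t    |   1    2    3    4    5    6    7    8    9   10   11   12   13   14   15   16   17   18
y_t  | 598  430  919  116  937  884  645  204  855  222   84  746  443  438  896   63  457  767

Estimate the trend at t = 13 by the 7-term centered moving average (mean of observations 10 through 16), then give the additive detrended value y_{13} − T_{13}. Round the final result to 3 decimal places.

29.857

Trend T_13 = (222 + 84 + 746 + 443 + 438 + 896 + 63) / 7 = 2892/7 = 413.14286
Detrended value: 443 − 413.14286 = 29.857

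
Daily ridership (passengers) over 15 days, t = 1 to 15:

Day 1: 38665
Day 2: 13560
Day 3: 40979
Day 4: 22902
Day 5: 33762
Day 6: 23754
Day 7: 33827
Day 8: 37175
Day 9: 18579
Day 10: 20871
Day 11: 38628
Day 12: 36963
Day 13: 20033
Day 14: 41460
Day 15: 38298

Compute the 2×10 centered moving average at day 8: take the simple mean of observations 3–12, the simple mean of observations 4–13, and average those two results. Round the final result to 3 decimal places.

29696.700

Sum over 3–12: 40979 + 22902 + 33762 + 23754 + 33827 + 37175 + 18579 + 20871 + 38628 + 36963 = 307440
Sum over 4–13: 22902 + 33762 + 23754 + 33827 + 37175 + 18579 + 20871 + 38628 + 36963 + 20033 = 286494
CMA at t=8 = (307440 + 286494) / (2·10) = 593934 / 20 = 29696.700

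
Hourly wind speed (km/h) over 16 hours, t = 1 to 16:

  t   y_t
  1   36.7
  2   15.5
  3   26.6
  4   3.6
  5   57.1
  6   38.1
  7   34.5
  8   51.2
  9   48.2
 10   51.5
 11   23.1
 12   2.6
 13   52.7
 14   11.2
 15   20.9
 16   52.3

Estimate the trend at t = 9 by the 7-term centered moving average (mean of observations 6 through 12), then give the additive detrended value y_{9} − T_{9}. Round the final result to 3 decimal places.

12.600

Trend T_9 = (38.1 + 34.5 + 51.2 + 48.2 + 51.5 + 23.1 + 2.6) / 7 = 249.2/7 = 35.60000
Detrended value: 48.2 − 35.60000 = 12.600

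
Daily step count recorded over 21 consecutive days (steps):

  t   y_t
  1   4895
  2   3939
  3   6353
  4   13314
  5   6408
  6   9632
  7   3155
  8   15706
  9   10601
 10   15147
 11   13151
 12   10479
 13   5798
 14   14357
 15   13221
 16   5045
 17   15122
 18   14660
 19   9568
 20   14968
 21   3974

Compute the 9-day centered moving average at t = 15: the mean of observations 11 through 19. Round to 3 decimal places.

Sum of periods 11–19: 13151 + 10479 + 5798 + 14357 + 13221 + 5045 + 15122 + 14660 + 9568 = 101401
Divide by 9: 101401 / 9 = 11266.778

11266.778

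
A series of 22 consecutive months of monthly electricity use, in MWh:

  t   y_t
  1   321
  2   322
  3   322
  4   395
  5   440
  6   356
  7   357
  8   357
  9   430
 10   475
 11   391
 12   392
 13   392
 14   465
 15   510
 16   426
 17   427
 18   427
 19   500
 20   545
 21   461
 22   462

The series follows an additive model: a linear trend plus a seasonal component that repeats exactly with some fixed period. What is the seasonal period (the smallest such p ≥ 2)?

First differences y_{t+1} − y_t: 1, 0, 73, 45, -84, 1, 0, 73, 45, -84, 1, 0, …
The difference pattern repeats every 5 terms and not for any smaller step, so p = 5.

5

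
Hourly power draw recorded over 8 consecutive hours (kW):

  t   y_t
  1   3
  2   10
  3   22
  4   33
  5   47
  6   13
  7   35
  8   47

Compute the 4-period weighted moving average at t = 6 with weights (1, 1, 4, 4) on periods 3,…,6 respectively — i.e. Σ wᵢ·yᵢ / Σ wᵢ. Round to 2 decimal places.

29.50

Weighted sum: 1·22 + 1·33 + 4·47 + 4·13 = 22 + 33 + 188 + 52 = 295
Weight total: 1 + 1 + 4 + 4 = 10
WMA = 295 / 10 = 29.50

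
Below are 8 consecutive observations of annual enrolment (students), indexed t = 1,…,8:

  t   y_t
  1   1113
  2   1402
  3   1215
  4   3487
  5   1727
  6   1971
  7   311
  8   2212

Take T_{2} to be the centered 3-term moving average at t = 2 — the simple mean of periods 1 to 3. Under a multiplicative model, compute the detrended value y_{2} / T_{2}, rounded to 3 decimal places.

1.128

Trend T_2 = (1113 + 1402 + 1215) / 3 = 3730/3 = 1243.33333
Ratio to trend: 1402 / 1243.33333 = 1.128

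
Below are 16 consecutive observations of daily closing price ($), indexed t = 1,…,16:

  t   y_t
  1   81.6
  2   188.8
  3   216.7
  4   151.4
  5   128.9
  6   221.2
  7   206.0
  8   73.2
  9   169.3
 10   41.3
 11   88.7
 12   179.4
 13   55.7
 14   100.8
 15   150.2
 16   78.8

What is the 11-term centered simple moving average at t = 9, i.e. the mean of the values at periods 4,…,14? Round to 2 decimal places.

128.72

Sum of periods 4–14: 151.4 + 128.9 + 221.2 + 206.0 + 73.2 + 169.3 + 41.3 + 88.7 + 179.4 + 55.7 + 100.8 = 1415.9
Divide by 11: 1415.9 / 11 = 128.72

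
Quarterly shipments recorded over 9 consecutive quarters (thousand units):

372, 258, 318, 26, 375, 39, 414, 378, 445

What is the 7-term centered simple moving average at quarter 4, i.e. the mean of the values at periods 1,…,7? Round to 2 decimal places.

257.43

Sum of periods 1–7: 372 + 258 + 318 + 26 + 375 + 39 + 414 = 1802
Divide by 7: 1802 / 7 = 257.43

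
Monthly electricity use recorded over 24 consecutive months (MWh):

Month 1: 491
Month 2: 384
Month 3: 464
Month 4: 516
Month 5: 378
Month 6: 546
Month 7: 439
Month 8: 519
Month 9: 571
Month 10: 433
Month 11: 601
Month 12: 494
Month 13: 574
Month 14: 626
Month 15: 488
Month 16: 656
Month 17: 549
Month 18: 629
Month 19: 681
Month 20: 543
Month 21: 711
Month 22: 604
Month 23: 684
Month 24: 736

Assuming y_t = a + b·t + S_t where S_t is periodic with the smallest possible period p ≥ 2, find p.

5

First differences y_{t+1} − y_t: -107, 80, 52, -138, 168, -107, 80, 52, -138, 168, -107, 80, …
The difference pattern repeats every 5 terms and not for any smaller step, so p = 5.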